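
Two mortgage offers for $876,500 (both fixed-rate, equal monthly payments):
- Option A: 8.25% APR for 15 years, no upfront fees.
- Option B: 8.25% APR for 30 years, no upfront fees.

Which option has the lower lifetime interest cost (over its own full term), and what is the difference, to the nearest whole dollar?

Option A: monthly rate = 8.25%/12 = 0.0068750; payment = 876,500 × 0.0068750 / (1 − (1+0.0068750)^−180) = $8,503.28.
Total interest on Option A = 180 × $8,503.28 − $876,500 = $654,090.40.
Option B: at 8.25% the monthly rate is 0.0068750, so the payment is 876,500 × 0.0068750 / (1 − 1.0068750^−360) = $6,584.85.
Total interest on Option B = 360 × $6,584.85 − $876,500 = $1,494,046.00.
Option A is lower by $839,955.60.

Option A by $839,956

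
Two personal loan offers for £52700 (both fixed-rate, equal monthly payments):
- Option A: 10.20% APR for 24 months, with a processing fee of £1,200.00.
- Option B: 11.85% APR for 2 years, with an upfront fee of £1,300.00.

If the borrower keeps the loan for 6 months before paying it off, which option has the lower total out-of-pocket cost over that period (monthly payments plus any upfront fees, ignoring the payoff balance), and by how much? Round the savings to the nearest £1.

Option A by £342

Option A: monthly rate = 10.2%/12 = 0.0085000; payment = 52,700 × 0.0085000 / (1 − (1+0.0085000)^−24) = £2,436.71.
Option B: monthly rate = 11.85%/12 = 0.0098750; payment = 52,700 × 0.0098750 / (1 − (1+0.0098750)^−24) = £2,477.08.
Over 6 months: Option A costs 6 × £2,436.71 + £1,200.00 = £15,820.26; Option B costs 6 × £2,477.08 + £1,300.00 = £16,162.48.
Option A is cheaper by £16,162.48 − £15,820.26 = £342.22.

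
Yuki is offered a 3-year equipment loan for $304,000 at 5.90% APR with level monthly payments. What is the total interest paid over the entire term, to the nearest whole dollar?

$28,442

Monthly rate = 5.9%/12 = 0.0049167; payment = 304,000 × 0.0049167 / (1 − (1+0.0049167)^−36) = $9,234.50.
Total paid = 36 × $9,234.50 = $332,442.00; interest = $332,442.00 − $304,000 = $28,442.00.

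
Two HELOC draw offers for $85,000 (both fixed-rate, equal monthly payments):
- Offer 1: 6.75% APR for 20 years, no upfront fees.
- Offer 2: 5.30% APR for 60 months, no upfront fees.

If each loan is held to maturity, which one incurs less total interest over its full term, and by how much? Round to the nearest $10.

Offer 2 by $58,170

Offer 1: at 6.75% the monthly rate is 0.0056250, so the payment is 85,000 × 0.0056250 / (1 − 1.0056250^−240) = $646.31.
Total interest on Offer 1 = 240 × $646.31 − $85,000 = $70,114.40.
Offer 2: at 5.30% the monthly rate is 0.0044167, so the payment is 85,000 × 0.0044167 / (1 − 1.0044167^−60) = $1,615.76.
Total interest on Offer 2 = 60 × $1,615.76 − $85,000 = $11,945.60.
Offer 2 is lower by $58,168.80.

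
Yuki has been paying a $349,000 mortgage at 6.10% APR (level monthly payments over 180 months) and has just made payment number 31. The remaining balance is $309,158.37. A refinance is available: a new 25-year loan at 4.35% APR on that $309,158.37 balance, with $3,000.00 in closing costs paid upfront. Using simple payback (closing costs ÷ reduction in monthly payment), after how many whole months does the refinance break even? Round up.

Current payment = 349,000 × 6.1%/12 / (1 − (1+0.0050833)^−180) = $2,963.95.
Refinanced payment = 309,158.37 × 0.0036250 / (1 − (1+0.0036250)^−300) = $1,692.19.
Monthly savings = $2,963.95 − $1,692.19 = $1,271.76.
Break-even = $3,000.00 / $1,271.76 = 2.36 → 3 months.

3 months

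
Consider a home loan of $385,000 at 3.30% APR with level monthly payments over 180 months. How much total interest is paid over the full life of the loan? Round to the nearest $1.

At 3.30% the monthly rate is 0.0027500, so the payment is 385,000 × 0.0027500 / (1 − 1.0027500^−180) = $2,714.64.
Total paid = 180 × $2,714.64 = $488,635.20; interest = $488,635.20 − $385,000 = $103,635.20.

$103,635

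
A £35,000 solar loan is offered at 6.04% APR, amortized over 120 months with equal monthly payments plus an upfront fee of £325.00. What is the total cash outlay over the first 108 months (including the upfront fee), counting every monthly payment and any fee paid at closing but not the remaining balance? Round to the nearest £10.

£42,370

At 6.04% the monthly rate is 0.0050333, so the payment is 35,000 × 0.0050333 / (1 − 1.0050333^−120) = £389.28.
Total outlay = 108 × £389.28 + £325.00 = £42,367.24.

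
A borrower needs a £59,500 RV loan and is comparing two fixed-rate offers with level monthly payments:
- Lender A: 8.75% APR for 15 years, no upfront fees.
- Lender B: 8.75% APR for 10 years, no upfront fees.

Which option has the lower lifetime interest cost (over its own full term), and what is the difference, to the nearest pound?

Lender B by £17,558

Lender A: at 8.75% the monthly rate is 0.0072917, so the payment is 59,500 × 0.0072917 / (1 − 1.0072917^−180) = £594.67.
Total interest on Lender A = 180 × £594.67 − £59,500 = £47,540.60.
Lender B: monthly rate = 8.75%/12 = 0.0072917; payment = 59,500 × 0.0072917 / (1 − (1+0.0072917)^−120) = £745.69.
Total interest on Lender B = 120 × £745.69 − £59,500 = £29,982.80.
Lender B is lower by £17,557.80.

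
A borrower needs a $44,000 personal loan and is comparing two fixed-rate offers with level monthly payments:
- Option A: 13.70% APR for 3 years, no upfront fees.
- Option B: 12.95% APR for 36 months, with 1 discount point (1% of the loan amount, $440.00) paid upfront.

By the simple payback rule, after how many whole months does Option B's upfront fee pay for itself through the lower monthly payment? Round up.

28 months

Option A: at 13.70% the monthly rate is 0.0114167, so the payment is 44,000 × 0.0114167 / (1 − 1.0114167^−36) = $1,497.41.
Option B: monthly rate = 12.95%/12 = 0.0107917; payment = 44,000 × 0.0107917 / (1 − (1+0.0107917)^−36) = $1,481.47.
Monthly savings = $1,497.41 − $1,481.47 = $15.94.
Break-even = $440.00 / $15.94 = 27.60 → 28 months.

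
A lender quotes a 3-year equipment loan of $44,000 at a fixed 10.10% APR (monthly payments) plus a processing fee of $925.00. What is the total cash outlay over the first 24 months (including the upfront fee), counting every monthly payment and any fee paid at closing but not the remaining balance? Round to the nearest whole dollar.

At 10.10% the monthly rate is 0.0084167, so the payment is 44,000 × 0.0084167 / (1 − 1.0084167^−36) = $1,421.82.
Total outlay = 24 × $1,421.82 + $925.00 = $35,048.68.

$35,049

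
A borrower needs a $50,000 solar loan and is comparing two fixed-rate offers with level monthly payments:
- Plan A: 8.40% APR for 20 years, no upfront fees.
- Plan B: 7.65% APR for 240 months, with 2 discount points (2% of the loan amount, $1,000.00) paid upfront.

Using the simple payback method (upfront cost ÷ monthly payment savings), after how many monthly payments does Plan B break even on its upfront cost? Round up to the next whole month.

43 months

Plan A: at 8.40% the monthly rate is 0.0070000, so the payment is 50,000 × 0.0070000 / (1 − 1.0070000^−240) = $430.75.
Plan B: at 7.65% the monthly rate is 0.0063750, so the payment is 50,000 × 0.0063750 / (1 − 1.0063750^−240) = $407.39.
Monthly savings = $430.75 − $407.39 = $23.36.
Break-even = $1,000.00 / $23.36 = 42.81 → 43 months.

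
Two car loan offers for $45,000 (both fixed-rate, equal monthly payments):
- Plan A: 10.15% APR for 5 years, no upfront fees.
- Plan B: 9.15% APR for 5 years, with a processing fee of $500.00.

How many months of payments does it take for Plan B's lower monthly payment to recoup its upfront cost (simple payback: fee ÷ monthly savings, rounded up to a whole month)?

23 months

Plan A: at 10.15% the monthly rate is 0.0084583, so the payment is 45,000 × 0.0084583 / (1 − 1.0084583^−60) = $959.44.
Plan B: at 9.15% the monthly rate is 0.0076250, so the payment is 45,000 × 0.0076250 / (1 − 1.0076250^−60) = $937.41.
Monthly savings = $959.44 − $937.41 = $22.03.
Break-even = $500.00 / $22.03 = 22.70 → 23 months.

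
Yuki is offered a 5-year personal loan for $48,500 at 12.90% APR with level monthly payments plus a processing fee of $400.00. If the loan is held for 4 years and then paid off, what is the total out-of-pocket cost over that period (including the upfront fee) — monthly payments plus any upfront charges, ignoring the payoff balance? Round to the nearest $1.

$53,250

At 12.90% the monthly rate is 0.0107500, so the payment is 48,500 × 0.0107500 / (1 − 1.0107500^−60) = $1,101.04.
Total outlay = 48 × $1,101.04 + $400.00 = $53,249.92.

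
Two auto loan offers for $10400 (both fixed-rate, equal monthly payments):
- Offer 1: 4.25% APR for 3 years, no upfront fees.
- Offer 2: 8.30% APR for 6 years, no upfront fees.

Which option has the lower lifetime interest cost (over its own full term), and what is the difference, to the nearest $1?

Offer 1: monthly rate = 4.25%/12 = 0.0035417; payment = 10,400 × 0.0035417 / (1 − (1+0.0035417)^−36) = $308.21.
Total interest on Offer 1 = 36 × $308.21 − $10,400 = $695.56.
Offer 2: monthly rate = 8.3%/12 = 0.0069167; payment = 10,400 × 0.0069167 / (1 − (1+0.0069167)^−72) = $183.87.
Total interest on Offer 2 = 72 × $183.87 − $10,400 = $2,838.64.
Offer 1 is lower by $2,143.08.

Offer 1 by $2,143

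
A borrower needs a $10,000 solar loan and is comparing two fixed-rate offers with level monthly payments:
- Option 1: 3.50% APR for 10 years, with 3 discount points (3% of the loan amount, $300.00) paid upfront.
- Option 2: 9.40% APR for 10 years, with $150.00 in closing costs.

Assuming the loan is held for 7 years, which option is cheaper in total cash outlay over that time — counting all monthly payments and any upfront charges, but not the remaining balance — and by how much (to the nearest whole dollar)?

Option 1 by $2,367

Option 1: monthly rate = 3.5%/12 = 0.0029167; payment = 10,000 × 0.0029167 / (1 − (1+0.0029167)^−120) = $98.89.
Option 2: at 9.40% the monthly rate is 0.0078333, so the payment is 10,000 × 0.0078333 / (1 − 1.0078333^−120) = $128.85.
Over 84 months: Option 1 costs 84 × $98.89 + $300.00 = $8,606.76; Option 2 costs 84 × $128.85 + $150.00 = $10,973.40.
Option 1 is cheaper by $10,973.40 − $8,606.76 = $2,366.64.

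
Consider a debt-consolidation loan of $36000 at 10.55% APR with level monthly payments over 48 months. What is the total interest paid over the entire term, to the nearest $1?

Monthly rate = 10.55%/12 = 0.0087917; payment = 36,000 × 0.0087917 / (1 − (1+0.0087917)^−48) = $922.59.
Total paid = 48 × $922.59 = $44,284.32; interest = $44,284.32 − $36,000 = $8,284.32.

$8,284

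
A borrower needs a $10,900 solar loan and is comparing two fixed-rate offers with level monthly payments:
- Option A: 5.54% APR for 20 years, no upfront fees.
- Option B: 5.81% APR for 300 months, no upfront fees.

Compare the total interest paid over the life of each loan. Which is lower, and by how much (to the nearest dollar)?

Option A: at 5.54% the monthly rate is 0.0046167, so the payment is 10,900 × 0.0046167 / (1 − 1.0046167^−240) = $75.23.
Total interest on Option A = 240 × $75.23 − $10,900 = $7,155.20.
Option B: monthly rate = 5.81%/12 = 0.0048417; payment = 10,900 × 0.0048417 / (1 − (1+0.0048417)^−300) = $68.97.
Total interest on Option B = 300 × $68.97 − $10,900 = $9,791.00.
Option A is lower by $2,635.80.

Option A by $2,636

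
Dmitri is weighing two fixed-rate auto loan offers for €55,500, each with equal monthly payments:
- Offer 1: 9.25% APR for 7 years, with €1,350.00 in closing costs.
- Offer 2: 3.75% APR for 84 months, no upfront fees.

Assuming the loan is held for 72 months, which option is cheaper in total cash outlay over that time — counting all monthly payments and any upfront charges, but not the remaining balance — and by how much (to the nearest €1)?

Offer 1: monthly rate = 9.25%/12 = 0.0077083; payment = 55,500 × 0.0077083 / (1 − (1+0.0077083)^−84) = €900.00.
Offer 2: monthly rate = 3.75%/12 = 0.0031250; payment = 55,500 × 0.0031250 / (1 − (1+0.0031250)^−84) = €752.25.
Over 72 months: Offer 1 costs 72 × €900.00 + €1,350.00 = €66,150.00; Offer 2 costs 72 × €752.25 = €54,162.00.
Offer 2 is cheaper by €66,150.00 − €54,162.00 = €11,988.00.

Offer 2 by €11,988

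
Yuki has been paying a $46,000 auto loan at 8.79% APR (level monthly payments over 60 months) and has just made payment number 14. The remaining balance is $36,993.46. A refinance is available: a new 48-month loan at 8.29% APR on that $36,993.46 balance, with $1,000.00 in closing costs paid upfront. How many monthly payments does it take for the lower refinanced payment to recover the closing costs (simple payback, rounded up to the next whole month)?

24 months

Current payment = 46,000 × 8.79%/12 / (1 − (1+0.0073250)^−60) = $950.20.
Refinanced payment = 36,993.46 × 0.0069083 / (1 − (1+0.0069083)^−48) = $908.16.
Monthly savings = $950.20 − $908.16 = $42.04.
Break-even = $1,000.00 / $42.04 = 23.79 → 24 months.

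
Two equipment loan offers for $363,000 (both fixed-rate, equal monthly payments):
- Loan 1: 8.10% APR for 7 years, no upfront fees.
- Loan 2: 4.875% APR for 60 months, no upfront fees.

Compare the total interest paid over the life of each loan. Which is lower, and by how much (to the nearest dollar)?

Loan 2 by $67,006

Loan 1: at 8.10% the monthly rate is 0.0067500, so the payment is 363,000 × 0.0067500 / (1 − 1.0067500^−84) = $5,675.90.
Total interest on Loan 1 = 84 × $5,675.90 − $363,000 = $113,775.60.
Loan 2: monthly rate = 4.875%/12 = 0.0040625; payment = 363,000 × 0.0040625 / (1 − (1+0.0040625)^−60) = $6,829.49.
Total interest on Loan 2 = 60 × $6,829.49 − $363,000 = $46,769.40.
Loan 2 is lower by $67,006.20.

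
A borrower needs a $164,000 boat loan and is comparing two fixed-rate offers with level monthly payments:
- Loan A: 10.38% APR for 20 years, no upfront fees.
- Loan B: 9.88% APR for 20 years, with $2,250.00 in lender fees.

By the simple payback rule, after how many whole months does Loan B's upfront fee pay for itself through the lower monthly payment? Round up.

Loan A: at 10.38% the monthly rate is 0.0086500, so the payment is 164,000 × 0.0086500 / (1 − 1.0086500^−240) = $1,624.14.
Loan B: monthly rate = 9.88%/12 = 0.0082333; payment = 164,000 × 0.0082333 / (1 − (1+0.0082333)^−240) = $1,569.62.
Monthly savings = $1,624.14 − $1,569.62 = $54.52.
Break-even = $2,250.00 / $54.52 = 41.27 → 42 months.

42 months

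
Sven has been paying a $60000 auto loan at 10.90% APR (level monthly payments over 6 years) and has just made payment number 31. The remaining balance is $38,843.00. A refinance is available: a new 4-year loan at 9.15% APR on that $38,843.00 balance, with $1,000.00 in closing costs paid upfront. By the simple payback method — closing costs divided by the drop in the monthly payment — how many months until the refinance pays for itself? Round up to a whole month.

Current payment = 60,000 × 10.9%/12 / (1 − (1+0.0090833)^−72) = $1,138.97.
Refinanced payment = 38,843.00 × 0.0076250 / (1 − (1+0.0076250)^−48) = $969.38.
Monthly savings = $1,138.97 − $969.38 = $169.59.
Break-even = $1,000.00 / $169.59 = 5.90 → 6 months.

6 months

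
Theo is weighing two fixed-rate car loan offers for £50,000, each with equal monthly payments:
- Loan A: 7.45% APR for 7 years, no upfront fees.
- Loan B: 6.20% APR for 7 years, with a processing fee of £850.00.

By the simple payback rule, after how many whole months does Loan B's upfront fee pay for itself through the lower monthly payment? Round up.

28 months

Loan A: monthly rate = 7.45%/12 = 0.0062083; payment = 50,000 × 0.0062083 / (1 − (1+0.0062083)^−84) = £765.68.
Loan B: monthly rate = 6.2%/12 = 0.0051667; payment = 50,000 × 0.0051667 / (1 − (1+0.0051667)^−84) = £735.23.
Monthly savings = £765.68 − £735.23 = £30.45.
Break-even = £850.00 / £30.45 = 27.91 → 28 months.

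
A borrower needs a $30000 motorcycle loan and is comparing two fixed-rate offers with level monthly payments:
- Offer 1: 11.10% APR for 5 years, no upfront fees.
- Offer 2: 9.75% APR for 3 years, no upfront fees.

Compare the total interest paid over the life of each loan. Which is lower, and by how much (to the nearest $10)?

Offer 1: monthly rate = 11.1%/12 = 0.0092500; payment = 30,000 × 0.0092500 / (1 − (1+0.0092500)^−60) = $653.77.
Total interest on Offer 1 = 60 × $653.77 − $30,000 = $9,226.20.
Offer 2: monthly rate = 9.75%/12 = 0.0081250; payment = 30,000 × 0.0081250 / (1 − (1+0.0081250)^−36) = $964.50.
Total interest on Offer 2 = 36 × $964.50 − $30,000 = $4,722.00.
Offer 2 is lower by $4,504.20.

Offer 2 by $4,500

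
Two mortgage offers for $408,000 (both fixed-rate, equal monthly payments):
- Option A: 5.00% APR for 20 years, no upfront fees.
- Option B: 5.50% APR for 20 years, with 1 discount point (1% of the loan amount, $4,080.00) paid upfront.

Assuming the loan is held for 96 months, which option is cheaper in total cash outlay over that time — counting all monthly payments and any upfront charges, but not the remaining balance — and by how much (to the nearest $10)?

Option A by $15,020

Option A: monthly rate = 5%/12 = 0.0041667; payment = 408,000 × 0.0041667 / (1 − (1+0.0041667)^−240) = $2,692.62.
Option B: at 5.50% the monthly rate is 0.0045833, so the payment is 408,000 × 0.0045833 / (1 − 1.0045833^−240) = $2,806.58.
Over 96 months: Option A costs 96 × $2,692.62 = $258,491.52; Option B costs 96 × $2,806.58 + $4,080.00 = $273,511.68.
Option A is cheaper by $273,511.68 − $258,491.52 = $15,020.16.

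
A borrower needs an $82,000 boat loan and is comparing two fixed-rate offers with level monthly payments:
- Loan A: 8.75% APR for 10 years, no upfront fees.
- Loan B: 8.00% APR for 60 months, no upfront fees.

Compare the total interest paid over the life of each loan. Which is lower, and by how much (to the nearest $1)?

Loan A: monthly rate = 8.75%/12 = 0.0072917; payment = 82,000 × 0.0072917 / (1 − (1+0.0072917)^−120) = $1,027.68.
Total interest on Loan A = 120 × $1,027.68 − $82,000 = $41,321.60.
Loan B: at 8.00% the monthly rate is 0.0066667, so the payment is 82,000 × 0.0066667 / (1 − 1.0066667^−60) = $1,662.66.
Total interest on Loan B = 60 × $1,662.66 − $82,000 = $17,759.60.
Loan B is lower by $23,562.00.

Loan B by $23,562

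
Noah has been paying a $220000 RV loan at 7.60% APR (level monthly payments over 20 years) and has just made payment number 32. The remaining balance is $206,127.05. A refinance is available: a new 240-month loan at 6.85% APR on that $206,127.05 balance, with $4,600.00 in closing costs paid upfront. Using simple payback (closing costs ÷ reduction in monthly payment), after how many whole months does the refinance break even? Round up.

23 months

Current payment = 220,000 × 7.6%/12 / (1 − (1+0.0063333)^−240) = $1,785.78.
Refinanced payment = 206,127.05 × 0.0057083 / (1 − (1+0.0057083)^−240) = $1,579.59.
Monthly savings = $1,785.78 − $1,579.59 = $206.19.
Break-even = $4,600.00 / $206.19 = 22.31 → 23 months.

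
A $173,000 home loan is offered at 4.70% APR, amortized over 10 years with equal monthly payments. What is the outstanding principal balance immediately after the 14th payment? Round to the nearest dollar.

With monthly rate i = 4.7%/12 = 0.0039167, the balance after k of n payments is P · [(1+i)^n − (1+i)^k] / [(1+i)^n − 1].
(1+0.0039167)^120 = 1.59852604 and (1+0.0039167)^14 = 1.05625141, so the balance is 173,000 × (1.59852604 − 1.05625141) / (1.59852604 − 1) = $156,740.90.

$156,741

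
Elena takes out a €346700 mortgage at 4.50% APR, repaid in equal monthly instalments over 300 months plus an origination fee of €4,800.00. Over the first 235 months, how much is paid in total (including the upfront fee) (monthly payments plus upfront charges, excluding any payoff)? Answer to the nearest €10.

Monthly rate = 4.5%/12 = 0.0037500; payment = 346,700 × 0.0037500 / (1 − (1+0.0037500)^−300) = €1,927.07.
Total outlay = 235 × €1,927.07 + €4,800.00 = €457,661.45.

€457,660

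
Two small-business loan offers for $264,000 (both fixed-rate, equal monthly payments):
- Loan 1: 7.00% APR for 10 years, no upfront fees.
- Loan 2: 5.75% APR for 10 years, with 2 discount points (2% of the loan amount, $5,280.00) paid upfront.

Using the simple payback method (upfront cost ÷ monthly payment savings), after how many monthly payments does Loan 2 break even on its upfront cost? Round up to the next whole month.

32 months

Loan 1: at 7.00% the monthly rate is 0.0058333, so the payment is 264,000 × 0.0058333 / (1 − 1.0058333^−120) = $3,065.26.
Loan 2: monthly rate = 5.75%/12 = 0.0047917; payment = 264,000 × 0.0047917 / (1 − (1+0.0047917)^−120) = $2,897.91.
Monthly savings = $3,065.26 − $2,897.91 = $167.35.
Break-even = $5,280.00 / $167.35 = 31.55 → 32 months.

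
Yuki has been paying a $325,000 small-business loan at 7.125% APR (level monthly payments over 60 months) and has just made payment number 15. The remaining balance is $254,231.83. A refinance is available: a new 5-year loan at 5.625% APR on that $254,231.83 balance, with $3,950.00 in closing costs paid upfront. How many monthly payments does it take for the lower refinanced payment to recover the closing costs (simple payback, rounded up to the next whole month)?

Current payment = 325,000 × 7.125%/12 / (1 − (1+0.0059375)^−60) = $6,454.57.
Refinanced payment = 254,231.83 × 0.0046875 / (1 − (1+0.0046875)^−60) = $4,870.81.
Monthly savings = $6,454.57 − $4,870.81 = $1,583.76.
Break-even = $3,950.00 / $1,583.76 = 2.49 → 3 months.

3 months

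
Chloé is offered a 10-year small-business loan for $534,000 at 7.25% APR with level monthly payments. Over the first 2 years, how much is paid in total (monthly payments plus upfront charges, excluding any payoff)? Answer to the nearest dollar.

Monthly rate = 7.25%/12 = 0.0060417; payment = 534,000 × 0.0060417 / (1 − (1+0.0060417)^−120) = $6,269.22.
Total outlay = 24 × $6,269.22 = $150,461.28.

$150,461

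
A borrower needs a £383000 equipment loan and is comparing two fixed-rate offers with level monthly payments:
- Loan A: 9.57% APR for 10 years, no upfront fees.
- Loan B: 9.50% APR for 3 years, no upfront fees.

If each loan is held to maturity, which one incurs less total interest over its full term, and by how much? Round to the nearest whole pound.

Loan A: monthly rate = 9.57%/12 = 0.0079750; payment = 383,000 × 0.0079750 / (1 − (1+0.0079750)^−120) = £4,970.62.
Total interest on Loan A = 120 × £4,970.62 − £383,000 = £213,474.40.
Loan B: at 9.50% the monthly rate is 0.0079167, so the payment is 383,000 × 0.0079167 / (1 − 1.0079167^−36) = £12,268.62.
Total interest on Loan B = 36 × £12,268.62 − £383,000 = £58,670.32.
Loan B is lower by £154,804.08.

Loan B by £154,804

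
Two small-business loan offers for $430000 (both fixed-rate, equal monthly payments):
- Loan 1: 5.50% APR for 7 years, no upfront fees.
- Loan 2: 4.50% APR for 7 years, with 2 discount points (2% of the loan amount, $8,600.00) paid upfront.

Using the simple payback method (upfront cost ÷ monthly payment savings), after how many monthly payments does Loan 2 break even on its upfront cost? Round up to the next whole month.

43 months

Loan 1: monthly rate = 5.5%/12 = 0.0045833; payment = 430,000 × 0.0045833 / (1 − (1+0.0045833)^−84) = $6,179.12.
Loan 2: monthly rate = 4.5%/12 = 0.0037500; payment = 430,000 × 0.0037500 / (1 − (1+0.0037500)^−84) = $5,977.07.
Monthly savings = $6,179.12 − $5,977.07 = $202.05.
Break-even = $8,600.00 / $202.05 = 42.56 → 43 months.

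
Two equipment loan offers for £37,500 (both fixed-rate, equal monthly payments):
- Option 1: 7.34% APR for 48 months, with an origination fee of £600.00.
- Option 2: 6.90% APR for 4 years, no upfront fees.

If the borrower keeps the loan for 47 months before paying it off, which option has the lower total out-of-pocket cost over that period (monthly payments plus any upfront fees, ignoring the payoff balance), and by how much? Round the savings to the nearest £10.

Option 1: at 7.34% the monthly rate is 0.0061167, so the payment is 37,500 × 0.0061167 / (1 − 1.0061167^−48) = £903.91.
Option 2: at 6.90% the monthly rate is 0.0057500, so the payment is 37,500 × 0.0057500 / (1 − 1.0057500^−48) = £896.25.
Over 47 months: Option 1 costs 47 × £903.91 + £600.00 = £43,083.77; Option 2 costs 47 × £896.25 = £42,123.75.
Option 2 is cheaper by £43,083.77 − £42,123.75 = £960.02.

Option 2 by £960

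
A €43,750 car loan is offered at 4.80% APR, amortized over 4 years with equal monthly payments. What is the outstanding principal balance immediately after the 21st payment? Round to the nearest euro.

With monthly rate i = 4.8%/12 = 0.0040000, the balance after k of n payments is P · [(1+i)^n − (1+i)^k] / [(1+i)^n − 1].
(1+0.0040000)^48 = 1.21120656 and (1+0.0040000)^21 = 1.08744667, so the balance is 43,750 × (1.21120656 − 1.08744667) / (1.21120656 − 1) = €25,636.02.

€25,636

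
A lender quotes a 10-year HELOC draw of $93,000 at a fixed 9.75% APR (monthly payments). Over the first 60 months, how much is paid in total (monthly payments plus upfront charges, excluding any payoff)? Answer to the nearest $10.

$72,970

Monthly rate = 9.75%/12 = 0.0081250; payment = 93,000 × 0.0081250 / (1 − (1+0.0081250)^−120) = $1,216.16.
Total outlay = 60 × $1,216.16 = $72,969.60.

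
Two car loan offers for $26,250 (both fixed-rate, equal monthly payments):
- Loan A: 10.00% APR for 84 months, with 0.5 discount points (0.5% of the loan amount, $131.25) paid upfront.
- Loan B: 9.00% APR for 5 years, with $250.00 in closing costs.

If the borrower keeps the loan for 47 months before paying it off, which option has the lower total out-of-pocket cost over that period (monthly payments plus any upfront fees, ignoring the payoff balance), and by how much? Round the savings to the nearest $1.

Loan A: at 10.00% the monthly rate is 0.0083333, so the payment is 26,250 × 0.0083333 / (1 − 1.0083333^−84) = $435.78.
Loan B: at 9.00% the monthly rate is 0.0075000, so the payment is 26,250 × 0.0075000 / (1 − 1.0075000^−60) = $544.91.
Over 47 months: Loan A costs 47 × $435.78 + $131.25 = $20,612.91; Loan B costs 47 × $544.91 + $250.00 = $25,860.77.
Loan A is cheaper by $25,860.77 − $20,612.91 = $5,247.86.

Loan A by $5,248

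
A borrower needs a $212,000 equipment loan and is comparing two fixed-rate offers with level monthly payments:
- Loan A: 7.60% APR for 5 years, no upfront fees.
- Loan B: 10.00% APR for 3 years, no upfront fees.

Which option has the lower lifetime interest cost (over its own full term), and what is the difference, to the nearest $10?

Loan B by $9,220

Loan A: monthly rate = 7.6%/12 = 0.0063333; payment = 212,000 × 0.0063333 / (1 − (1+0.0063333)^−60) = $4,258.13.
Total interest on Loan A = 60 × $4,258.13 − $212,000 = $43,487.80.
Loan B: monthly rate = 10%/12 = 0.0083333; payment = 212,000 × 0.0083333 / (1 − (1+0.0083333)^−36) = $6,840.64.
Total interest on Loan B = 36 × $6,840.64 − $212,000 = $34,263.04.
Loan B is lower by $9,224.76.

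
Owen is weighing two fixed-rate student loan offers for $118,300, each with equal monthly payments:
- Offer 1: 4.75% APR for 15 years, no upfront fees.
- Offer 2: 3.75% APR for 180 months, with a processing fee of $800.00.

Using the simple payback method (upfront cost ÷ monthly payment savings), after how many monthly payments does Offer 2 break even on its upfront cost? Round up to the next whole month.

14 months

Offer 1: monthly rate = 4.75%/12 = 0.0039583; payment = 118,300 × 0.0039583 / (1 − (1+0.0039583)^−180) = $920.18.
Offer 2: at 3.75% the monthly rate is 0.0031250, so the payment is 118,300 × 0.0031250 / (1 − 1.0031250^−180) = $860.30.
Monthly savings = $920.18 − $860.30 = $59.88.
Break-even = $800.00 / $59.88 = 13.36 → 14 months.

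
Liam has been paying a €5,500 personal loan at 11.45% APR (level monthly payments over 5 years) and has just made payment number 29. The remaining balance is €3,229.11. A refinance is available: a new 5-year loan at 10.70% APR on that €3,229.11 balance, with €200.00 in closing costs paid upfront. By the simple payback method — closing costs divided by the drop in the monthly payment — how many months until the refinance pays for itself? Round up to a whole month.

Current payment = 5,500 × 11.45%/12 / (1 − (1+0.0095417)^−60) = €120.82.
Refinanced payment = 3,229.11 × 0.0089167 / (1 − (1+0.0089167)^−60) = €69.73.
Monthly savings = €120.82 − €69.73 = €51.09.
Break-even = €200.00 / €51.09 = 3.91 → 4 months.

4 months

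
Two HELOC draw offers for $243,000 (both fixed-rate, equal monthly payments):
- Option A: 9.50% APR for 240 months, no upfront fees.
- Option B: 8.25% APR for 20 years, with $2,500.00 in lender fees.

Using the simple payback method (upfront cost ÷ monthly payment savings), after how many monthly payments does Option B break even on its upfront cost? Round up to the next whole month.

Option A: monthly rate = 9.5%/12 = 0.0079167; payment = 243,000 × 0.0079167 / (1 − (1+0.0079167)^−240) = $2,265.08.
Option B: at 8.25% the monthly rate is 0.0068750, so the payment is 243,000 × 0.0068750 / (1 − 1.0068750^−240) = $2,070.52.
Monthly savings = $2,265.08 − $2,070.52 = $194.56.
Break-even = $2,500.00 / $194.56 = 12.85 → 13 months.

13 months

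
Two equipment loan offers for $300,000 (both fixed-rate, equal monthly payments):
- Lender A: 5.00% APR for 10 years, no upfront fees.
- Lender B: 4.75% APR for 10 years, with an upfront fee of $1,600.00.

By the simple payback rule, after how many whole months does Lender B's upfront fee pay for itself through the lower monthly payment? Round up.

44 months

Lender A: monthly rate = 5%/12 = 0.0041667; payment = 300,000 × 0.0041667 / (1 − (1+0.0041667)^−120) = $3,181.97.
Lender B: at 4.75% the monthly rate is 0.0039583, so the payment is 300,000 × 0.0039583 / (1 − 1.0039583^−120) = $3,145.43.
Monthly savings = $3,181.97 − $3,145.43 = $36.54.
Break-even = $1,600.00 / $36.54 = 43.79 → 44 months.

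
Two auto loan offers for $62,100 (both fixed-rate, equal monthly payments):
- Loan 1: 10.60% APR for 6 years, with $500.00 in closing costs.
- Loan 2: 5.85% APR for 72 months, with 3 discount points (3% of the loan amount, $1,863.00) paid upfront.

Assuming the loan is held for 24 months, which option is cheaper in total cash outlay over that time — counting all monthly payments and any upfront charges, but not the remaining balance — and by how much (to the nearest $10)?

Loan 2 by $2,110

Loan 1: monthly rate = 10.6%/12 = 0.0088333; payment = 62,100 × 0.0088333 / (1 − (1+0.0088333)^−72) = $1,169.33.
Loan 2: at 5.85% the monthly rate is 0.0048750, so the payment is 62,100 × 0.0048750 / (1 − 1.0048750^−72) = $1,024.78.
Over 24 months: Loan 1 costs 24 × $1,169.33 + $500.00 = $28,563.92; Loan 2 costs 24 × $1,024.78 + $1,863.00 = $26,457.72.
Loan 2 is cheaper by $28,563.92 − $26,457.72 = $2,106.20.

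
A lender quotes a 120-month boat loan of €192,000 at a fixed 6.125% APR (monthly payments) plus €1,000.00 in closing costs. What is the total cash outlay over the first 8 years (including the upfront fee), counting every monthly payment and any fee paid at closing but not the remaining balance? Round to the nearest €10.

€206,790

Monthly rate = 6.125%/12 = 0.0051042; payment = 192,000 × 0.0051042 / (1 − (1+0.0051042)^−120) = €2,143.67.
Total outlay = 96 × €2,143.67 + €1,000.00 = €206,792.32.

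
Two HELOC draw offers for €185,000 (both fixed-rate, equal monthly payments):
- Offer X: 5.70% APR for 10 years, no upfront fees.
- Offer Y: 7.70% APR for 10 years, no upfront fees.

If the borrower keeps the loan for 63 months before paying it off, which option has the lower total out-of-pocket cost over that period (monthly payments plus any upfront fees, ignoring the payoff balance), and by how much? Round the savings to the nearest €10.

Offer X by €11,920

Offer X: monthly rate = 5.7%/12 = 0.0047500; payment = 185,000 × 0.0047500 / (1 − (1+0.0047500)^−120) = €2,026.12.
Offer Y: monthly rate = 7.7%/12 = 0.0064167; payment = 185,000 × 0.0064167 / (1 − (1+0.0064167)^−120) = €2,215.34.
Over 63 months: Offer X costs 63 × €2,026.12 = €127,645.56; Offer Y costs 63 × €2,215.34 = €139,566.42.
Offer X is cheaper by €139,566.42 − €127,645.56 = €11,920.86.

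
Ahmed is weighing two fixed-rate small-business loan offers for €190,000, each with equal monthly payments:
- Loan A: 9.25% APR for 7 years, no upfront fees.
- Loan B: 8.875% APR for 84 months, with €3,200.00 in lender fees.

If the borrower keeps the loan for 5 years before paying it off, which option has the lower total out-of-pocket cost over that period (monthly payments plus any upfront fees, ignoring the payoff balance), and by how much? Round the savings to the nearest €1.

Loan A: at 9.25% the monthly rate is 0.0077083, so the payment is 190,000 × 0.0077083 / (1 − 1.0077083^−84) = €3,081.09.
Loan B: monthly rate = 8.875%/12 = 0.0073958; payment = 190,000 × 0.0073958 / (1 − (1+0.0073958)^−84) = €3,044.89.
Over 60 months: Loan A costs 60 × €3,081.09 = €184,865.40; Loan B costs 60 × €3,044.89 + €3,200.00 = €185,893.40.
Loan A is cheaper by €185,893.40 − €184,865.40 = €1,028.00.

Loan A by €1,028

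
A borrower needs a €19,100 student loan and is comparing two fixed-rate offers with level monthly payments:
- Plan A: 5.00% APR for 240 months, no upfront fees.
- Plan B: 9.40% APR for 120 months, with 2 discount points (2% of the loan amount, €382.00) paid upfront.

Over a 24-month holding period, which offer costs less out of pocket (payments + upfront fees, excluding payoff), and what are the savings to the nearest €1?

Plan A by €3,263

Plan A: monthly rate = 5%/12 = 0.0041667; payment = 19,100 × 0.0041667 / (1 − (1+0.0041667)^−240) = €126.05.
Plan B: at 9.40% the monthly rate is 0.0078333, so the payment is 19,100 × 0.0078333 / (1 − 1.0078333^−120) = €246.10.
Over 24 months: Plan A costs 24 × €126.05 = €3,025.20; Plan B costs 24 × €246.10 + €382.00 = €6,288.40.
Plan A is cheaper by €6,288.40 − €3,025.20 = €3,263.20.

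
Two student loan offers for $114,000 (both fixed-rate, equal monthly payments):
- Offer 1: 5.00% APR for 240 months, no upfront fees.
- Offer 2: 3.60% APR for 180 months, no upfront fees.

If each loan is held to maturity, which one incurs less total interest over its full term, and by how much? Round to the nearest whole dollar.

Offer 1: monthly rate = 5%/12 = 0.0041667; payment = 114,000 × 0.0041667 / (1 − (1+0.0041667)^−240) = $752.35.
Total interest on Offer 1 = 240 × $752.35 − $114,000 = $66,564.00.
Offer 2: monthly rate = 3.6%/12 = 0.0030000; payment = 114,000 × 0.0030000 / (1 − (1+0.0030000)^−180) = $820.58.
Total interest on Offer 2 = 180 × $820.58 − $114,000 = $33,704.40.
Offer 2 is lower by $32,859.60.

Offer 2 by $32,860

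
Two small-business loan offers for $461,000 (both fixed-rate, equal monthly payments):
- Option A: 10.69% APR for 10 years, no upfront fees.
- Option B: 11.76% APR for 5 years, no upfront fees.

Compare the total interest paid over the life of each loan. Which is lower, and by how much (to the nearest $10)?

Option B by $140,430

Option A: monthly rate = 10.69%/12 = 0.0089083; payment = 461,000 × 0.0089083 / (1 − (1+0.0089083)^−120) = $6,269.65.
Total interest on Option A = 120 × $6,269.65 − $461,000 = $291,358.00.
Option B: monthly rate = 11.76%/12 = 0.0098000; payment = 461,000 × 0.0098000 / (1 − (1+0.0098000)^−60) = $10,198.87.
Total interest on Option B = 60 × $10,198.87 − $461,000 = $150,932.20.
Option B is lower by $140,425.80.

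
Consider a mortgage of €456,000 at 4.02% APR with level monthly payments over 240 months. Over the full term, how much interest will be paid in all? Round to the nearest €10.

At 4.02% the monthly rate is 0.0033500, so the payment is 456,000 × 0.0033500 / (1 − 1.0033500^−240) = €2,768.08.
Total paid = 240 × €2,768.08 = €664,339.20; interest = €664,339.20 − €456,000 = €208,339.20.

€208,340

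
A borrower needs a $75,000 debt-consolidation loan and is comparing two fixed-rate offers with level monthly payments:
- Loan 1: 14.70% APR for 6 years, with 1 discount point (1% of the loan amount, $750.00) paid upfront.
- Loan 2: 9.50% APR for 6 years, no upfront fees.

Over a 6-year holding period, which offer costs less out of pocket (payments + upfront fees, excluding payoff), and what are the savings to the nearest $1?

Loan 1: monthly rate = 14.7%/12 = 0.0122500; payment = 75,000 × 0.0122500 / (1 − (1+0.0122500)^−72) = $1,573.68.
Loan 2: at 9.50% the monthly rate is 0.0079167, so the payment is 75,000 × 0.0079167 / (1 − 1.0079167^−72) = $1,370.60.
Over 72 months: Loan 1 costs 72 × $1,573.68 + $750.00 = $114,054.96; Loan 2 costs 72 × $1,370.60 = $98,683.20.
Loan 2 is cheaper by $114,054.96 − $98,683.20 = $15,371.76.

Loan 2 by $15,372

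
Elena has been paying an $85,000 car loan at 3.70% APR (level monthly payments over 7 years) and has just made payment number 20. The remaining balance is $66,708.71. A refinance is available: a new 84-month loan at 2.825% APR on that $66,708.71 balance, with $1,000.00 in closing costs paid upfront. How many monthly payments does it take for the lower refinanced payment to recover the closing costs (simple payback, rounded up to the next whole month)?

4 months

Current payment = 85,000 × 3.7%/12 / (1 − (1+0.0030833)^−84) = $1,150.15.
Refinanced payment = 66,708.71 × 0.0023542 / (1 − (1+0.0023542)^−84) = $876.19.
Monthly savings = $1,150.15 − $876.19 = $273.96.
Break-even = $1,000.00 / $273.96 = 3.65 → 4 months.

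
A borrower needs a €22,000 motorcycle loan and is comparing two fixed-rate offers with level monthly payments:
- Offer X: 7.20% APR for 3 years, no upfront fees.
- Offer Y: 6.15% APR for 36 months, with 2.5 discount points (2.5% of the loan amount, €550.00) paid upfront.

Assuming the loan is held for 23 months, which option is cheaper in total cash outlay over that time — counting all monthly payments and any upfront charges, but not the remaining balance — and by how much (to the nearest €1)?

Offer X by €308

Offer X: at 7.20% the monthly rate is 0.0060000, so the payment is 22,000 × 0.0060000 / (1 − 1.0060000^−36) = €681.31.
Offer Y: monthly rate = 6.15%/12 = 0.0051250; payment = 22,000 × 0.0051250 / (1 − (1+0.0051250)^−36) = €670.78.
Over 23 months: Offer X costs 23 × €681.31 = €15,670.13; Offer Y costs 23 × €670.78 + €550.00 = €15,977.94.
Offer X is cheaper by €15,977.94 − €15,670.13 = €307.81.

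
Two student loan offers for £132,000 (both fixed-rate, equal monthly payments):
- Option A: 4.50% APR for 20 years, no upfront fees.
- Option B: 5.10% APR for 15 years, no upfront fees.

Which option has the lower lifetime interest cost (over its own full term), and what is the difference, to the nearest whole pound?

Option A: at 4.50% the monthly rate is 0.0037500, so the payment is 132,000 × 0.0037500 / (1 − 1.0037500^−240) = £835.10.
Total interest on Option A = 240 × £835.10 − £132,000 = £68,424.00.
Option B: at 5.10% the monthly rate is 0.0042500, so the payment is 132,000 × 0.0042500 / (1 − 1.0042500^−180) = £1,050.74.
Total interest on Option B = 180 × £1,050.74 − £132,000 = £57,133.20.
Option B is lower by £11,290.80.

Option B by £11,291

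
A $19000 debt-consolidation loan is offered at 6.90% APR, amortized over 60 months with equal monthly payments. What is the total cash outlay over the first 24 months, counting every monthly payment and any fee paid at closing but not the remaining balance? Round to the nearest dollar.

Monthly rate = 6.9%/12 = 0.0057500; payment = 19,000 × 0.0057500 / (1 − (1+0.0057500)^−60) = $375.33.
Total outlay = 24 × $375.33 = $9,007.92.

$9,008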